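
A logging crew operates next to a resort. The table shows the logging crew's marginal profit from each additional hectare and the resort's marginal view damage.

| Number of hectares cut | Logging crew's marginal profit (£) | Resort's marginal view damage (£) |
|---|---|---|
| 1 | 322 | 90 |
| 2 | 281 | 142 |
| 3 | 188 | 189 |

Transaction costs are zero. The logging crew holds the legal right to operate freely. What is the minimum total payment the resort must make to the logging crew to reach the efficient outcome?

Left alone the logging crew would choose level 3 (marginal profit stays positive).
Efficient level: k* = 2 (marginal profit ≥ marginal view damage through 2).
The resort must at least cover the logging crew's forgone profit from cutting 3→2: 188 = 188.

£188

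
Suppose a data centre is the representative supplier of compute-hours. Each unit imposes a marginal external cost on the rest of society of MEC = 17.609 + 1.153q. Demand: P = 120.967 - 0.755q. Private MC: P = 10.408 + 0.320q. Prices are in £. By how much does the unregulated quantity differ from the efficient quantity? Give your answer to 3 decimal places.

Market equilibrium (private): 10.408 + 0.320q = 120.967 - 0.755q → q_m = 102.8456.
Social marginal cost = private MC + MEC = 28.017 + 1.473q.
Set SMC = demand: 28.017 + 1.473q = 120.967 - 0.755q → q* = 41.7190.
Gap = |102.8456 − 41.7190| = 61.1266.

61.127 units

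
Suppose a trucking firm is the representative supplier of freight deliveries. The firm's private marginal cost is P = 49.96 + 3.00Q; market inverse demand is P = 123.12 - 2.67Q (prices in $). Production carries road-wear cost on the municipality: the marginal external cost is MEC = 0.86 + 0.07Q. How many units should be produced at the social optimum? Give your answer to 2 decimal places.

Q* = 12.60

Social marginal cost = private MC + MEC = 50.82 + 3.07Q.
Set SMC = demand: 50.82 + 3.07Q = 123.12 - 2.67Q → Q* = 12.5958.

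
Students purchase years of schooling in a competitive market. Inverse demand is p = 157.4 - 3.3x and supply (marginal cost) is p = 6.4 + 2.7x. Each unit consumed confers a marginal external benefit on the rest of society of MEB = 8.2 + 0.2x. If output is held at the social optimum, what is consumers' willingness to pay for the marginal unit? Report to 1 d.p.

P = 66.8

Social marginal benefit = demand + MEB = 165.6 - 3.1x.
Set SMB = MC: 165.6 - 3.1x = 6.4 + 2.7x → x* = 27.4483.
Consumer price on the demand curve at x*: 157.4 − 3.3×27.4483 = 66.8206.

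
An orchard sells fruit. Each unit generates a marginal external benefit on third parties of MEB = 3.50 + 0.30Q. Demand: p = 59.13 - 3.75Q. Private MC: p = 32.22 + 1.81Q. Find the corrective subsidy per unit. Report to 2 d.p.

Social marginal cost = private MC − MEB = 28.72 + 1.51Q.
Set SMC = demand: 28.72 + 1.51Q = 59.13 - 3.75Q → Q* = 5.7814.
The Pigouvian subsidy equals MEB at Q*: 3.50 + 0.30×5.7814 = 5.2344.

subsidy = 5.23 per unit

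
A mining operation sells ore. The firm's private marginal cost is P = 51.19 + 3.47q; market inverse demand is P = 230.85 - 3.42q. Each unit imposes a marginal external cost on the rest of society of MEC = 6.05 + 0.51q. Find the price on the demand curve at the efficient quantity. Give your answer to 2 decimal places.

P = 150.61

Social marginal cost = private MC + MEC = 57.24 + 3.98q.
Set SMC = demand: 57.24 + 3.98q = 230.85 - 3.42q → q* = 23.4608.
Consumer price on the demand curve at q*: 230.85 − 3.42×23.4608 = 150.6141.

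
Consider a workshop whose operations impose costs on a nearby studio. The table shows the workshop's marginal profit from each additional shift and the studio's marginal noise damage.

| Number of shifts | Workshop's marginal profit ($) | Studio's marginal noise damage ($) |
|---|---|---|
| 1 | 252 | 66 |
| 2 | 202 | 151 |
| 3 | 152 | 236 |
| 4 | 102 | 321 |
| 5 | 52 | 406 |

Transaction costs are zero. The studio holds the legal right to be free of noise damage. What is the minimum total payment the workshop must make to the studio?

$217

Efficient level: marginal profit ≥ marginal noise damage through level 2, so k* = 2.
With the studio holding the right, the workshop must at least compensate total damage at k*: 66 + 151 = 217.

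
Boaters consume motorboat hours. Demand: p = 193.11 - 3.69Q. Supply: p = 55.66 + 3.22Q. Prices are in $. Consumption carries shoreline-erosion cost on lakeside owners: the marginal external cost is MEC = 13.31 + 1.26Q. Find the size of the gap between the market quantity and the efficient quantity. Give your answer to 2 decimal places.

4.70 units

Market equilibrium (private): 55.66 + 3.22Q = 193.11 - 3.69Q → Q_m = 19.8915.
Social marginal benefit = demand − MEC = 179.80 - 4.95Q.
Set SMB = MC: 179.80 - 4.95Q = 55.66 + 3.22Q → Q* = 15.1946.
Gap = |19.8915 − 15.1946| = 4.6969.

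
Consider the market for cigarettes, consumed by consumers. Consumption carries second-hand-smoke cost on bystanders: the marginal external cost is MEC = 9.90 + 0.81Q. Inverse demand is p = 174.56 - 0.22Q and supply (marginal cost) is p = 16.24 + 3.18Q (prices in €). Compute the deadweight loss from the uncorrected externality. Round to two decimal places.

DWL = €269.29

Market equilibrium (private): 16.24 + 3.18Q = 174.56 - 0.22Q → Q_m = 46.5647.
Social marginal benefit = demand − MEC = 164.66 - 1.03Q.
Set SMB = MC: 164.66 - 1.03Q = 16.24 + 3.18Q → Q* = 35.2542.
The loss is the area between SMB and MC from Q* to Q_m; with linear curves that's a triangle of height MEC(Q_m).
DWL = ½ × 11.3105 × 47.6174 = 269.2883.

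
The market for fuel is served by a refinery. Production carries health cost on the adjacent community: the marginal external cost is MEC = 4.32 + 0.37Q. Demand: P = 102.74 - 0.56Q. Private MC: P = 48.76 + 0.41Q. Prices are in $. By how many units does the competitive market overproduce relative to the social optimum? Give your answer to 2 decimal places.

18.59 units

Market equilibrium (private): 48.76 + 0.41Q = 102.74 - 0.56Q → Q_m = 55.6495.
Social marginal cost = private MC + MEC = 53.08 + 0.78Q.
Set SMC = demand: 53.08 + 0.78Q = 102.74 - 0.56Q → Q* = 37.0597.
Gap = |55.6495 − 37.0597| = 18.5898.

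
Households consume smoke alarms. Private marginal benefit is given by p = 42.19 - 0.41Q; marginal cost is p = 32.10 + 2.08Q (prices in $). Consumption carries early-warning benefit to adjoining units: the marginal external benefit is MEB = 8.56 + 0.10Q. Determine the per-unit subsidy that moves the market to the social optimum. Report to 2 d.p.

subsidy = $9.34 per unit

Social marginal benefit = demand + MEB = 50.75 - 0.31Q.
Set SMB = MC: 50.75 - 0.31Q = 32.10 + 2.08Q → Q* = 7.8033.
The Pigouvian subsidy equals MEB at Q*: 8.56 + 0.10×7.8033 = 9.3403.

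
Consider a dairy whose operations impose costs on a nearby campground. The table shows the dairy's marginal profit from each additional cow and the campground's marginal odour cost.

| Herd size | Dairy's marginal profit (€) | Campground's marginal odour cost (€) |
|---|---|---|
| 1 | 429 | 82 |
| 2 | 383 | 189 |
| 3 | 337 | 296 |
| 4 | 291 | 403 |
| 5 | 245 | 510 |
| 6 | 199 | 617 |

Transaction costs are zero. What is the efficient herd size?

Bargaining reaches the level where marginal profit last exceeds marginal odour cost.
That holds through level 3 (337 ≥ 296) but not at 4 (291 < 403).

3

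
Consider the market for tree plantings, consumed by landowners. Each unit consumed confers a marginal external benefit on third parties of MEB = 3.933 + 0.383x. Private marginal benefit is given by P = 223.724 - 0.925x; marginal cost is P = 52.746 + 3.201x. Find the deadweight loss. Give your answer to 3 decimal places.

DWL = 52.392

Market equilibrium (private): 52.746 + 3.201x = 223.724 - 0.925x → x_m = 41.4392.
Social marginal benefit = demand + MEB = 227.657 - 0.542x.
Set SMB = MC: 227.657 - 0.542x = 52.746 + 3.201x → x* = 46.7302.
Between x* and x_m the wedge SMB − MC runs linearly from 0 to MEB(x_m), so the loss is a triangle.
DWL = ½ × 5.2910 × 19.8042 = 52.3920.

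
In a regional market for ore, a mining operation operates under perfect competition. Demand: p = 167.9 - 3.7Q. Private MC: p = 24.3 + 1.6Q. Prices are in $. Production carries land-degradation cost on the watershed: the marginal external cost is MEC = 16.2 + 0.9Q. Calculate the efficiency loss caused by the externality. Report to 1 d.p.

DWL = $132.8

Market equilibrium (private): 24.3 + 1.6Q = 167.9 - 3.7Q → Q_m = 27.0943.
Social marginal cost = private MC + MEC = 40.5 + 2.5Q.
Set SMC = demand: 40.5 + 2.5Q = 167.9 - 3.7Q → Q* = 20.5484.
The welfare-loss triangle has base |Q_m − Q*| and height MEC(Q_m) (the vertical gap between SMC and demand is zero at Q* and MEC at Q_m).
DWL = ½ × 6.5459 × 40.5849 = 132.8323.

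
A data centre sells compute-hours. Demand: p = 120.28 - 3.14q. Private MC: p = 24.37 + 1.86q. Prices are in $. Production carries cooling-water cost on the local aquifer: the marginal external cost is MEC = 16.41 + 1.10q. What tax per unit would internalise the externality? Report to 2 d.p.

tax = $30.75 per unit

Social marginal cost = private MC + MEC = 40.78 + 2.96q.
Set SMC = demand: 40.78 + 2.96q = 120.28 - 3.14q → q* = 13.0328.
The Pigouvian tax equals MEC at q*: 16.41 + 1.10×13.0328 = 30.7461.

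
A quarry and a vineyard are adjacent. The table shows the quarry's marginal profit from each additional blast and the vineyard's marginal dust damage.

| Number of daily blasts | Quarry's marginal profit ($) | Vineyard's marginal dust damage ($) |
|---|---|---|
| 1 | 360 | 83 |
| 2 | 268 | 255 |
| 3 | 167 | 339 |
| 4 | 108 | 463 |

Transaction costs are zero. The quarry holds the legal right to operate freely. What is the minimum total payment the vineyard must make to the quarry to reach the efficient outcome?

$275

Left alone the quarry would choose level 4 (marginal profit stays positive).
Efficient level: k* = 2 (marginal profit ≥ marginal dust damage through 2).
The vineyard must at least cover the quarry's forgone profit from cutting 4→2: 167 + 108 = 275.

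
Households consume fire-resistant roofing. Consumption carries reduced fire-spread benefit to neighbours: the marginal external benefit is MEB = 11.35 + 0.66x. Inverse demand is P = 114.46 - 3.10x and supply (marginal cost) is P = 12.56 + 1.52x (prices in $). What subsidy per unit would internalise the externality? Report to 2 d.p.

subsidy = $30.23 per unit

Social marginal benefit = demand + MEB = 125.81 - 2.44x.
Set SMB = MC: 125.81 - 2.44x = 12.56 + 1.52x → x* = 28.5985.
The Pigouvian subsidy equals MEB at x*: 11.35 + 0.66×28.5985 = 30.2250.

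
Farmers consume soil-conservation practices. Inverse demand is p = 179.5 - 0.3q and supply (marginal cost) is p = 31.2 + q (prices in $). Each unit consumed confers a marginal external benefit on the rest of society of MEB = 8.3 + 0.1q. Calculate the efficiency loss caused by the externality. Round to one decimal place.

DWL = $161.8

Market equilibrium (private): 31.2 + q = 179.5 - 0.3q → q_m = 114.0769.
Social marginal benefit = demand + MEB = 187.8 - 0.2q.
Set SMB = MC: 187.8 - 0.2q = 31.2 + q → q* = 130.5000.
The loss is the area between SMB and MC from q* to q_m; with linear curves that's a triangle of height MEB(q_m).
DWL = ½ × 16.4231 × 19.7077 = 161.8308.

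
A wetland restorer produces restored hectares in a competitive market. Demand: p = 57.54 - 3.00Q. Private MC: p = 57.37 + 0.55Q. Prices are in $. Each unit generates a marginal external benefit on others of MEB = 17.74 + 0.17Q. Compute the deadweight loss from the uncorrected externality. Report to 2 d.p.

Market equilibrium (private): 57.37 + 0.55Q = 57.54 - 3.00Q → Q_m = 0.0479.
Social marginal cost = private MC − MEB = 39.63 + 0.38Q.
Set SMC = demand: 39.63 + 0.38Q = 57.54 - 3.00Q → Q* = 5.2988.
The loss is the area between SMC and demand from Q* to Q_m; with linear curves that's a triangle of height MEB(Q_m).
DWL = ½ × 5.2509 × 17.7481 = 46.5967.

DWL = $46.60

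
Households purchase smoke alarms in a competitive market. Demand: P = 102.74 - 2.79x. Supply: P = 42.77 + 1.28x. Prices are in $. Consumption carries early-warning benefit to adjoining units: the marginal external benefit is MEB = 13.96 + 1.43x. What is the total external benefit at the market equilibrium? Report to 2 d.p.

$360.93

Market equilibrium (private): 42.77 + 1.28x = 102.74 - 2.79x → x_m = 14.7346.
Total external benefit = ∫₀^{x_m} (13.96 + 1.43x) dx = 13.96×14.7346 + ½×1.43×14.7346² = 360.9275.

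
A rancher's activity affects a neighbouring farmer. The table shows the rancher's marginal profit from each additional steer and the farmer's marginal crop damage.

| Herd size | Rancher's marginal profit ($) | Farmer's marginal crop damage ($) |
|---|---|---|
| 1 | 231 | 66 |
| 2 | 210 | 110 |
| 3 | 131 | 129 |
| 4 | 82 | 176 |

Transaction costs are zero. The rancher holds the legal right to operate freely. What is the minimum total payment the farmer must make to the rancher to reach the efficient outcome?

Left alone the rancher would choose level 4 (marginal profit stays positive).
Efficient level: k* = 3 (marginal profit ≥ marginal crop damage through 3).
The farmer must at least cover the rancher's forgone profit from cutting 4→3: 82 = 82.

$82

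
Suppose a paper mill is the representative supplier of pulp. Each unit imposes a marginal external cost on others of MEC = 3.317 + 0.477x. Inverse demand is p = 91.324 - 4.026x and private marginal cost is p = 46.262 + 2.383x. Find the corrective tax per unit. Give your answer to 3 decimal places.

Social marginal cost = private MC + MEC = 49.579 + 2.860x.
Set SMC = demand: 49.579 + 2.860x = 91.324 - 4.026x → x* = 6.0623.
The Pigouvian tax equals MEC at x*: 3.317 + 0.477×6.0623 = 6.2087.

tax = 6.209 per unit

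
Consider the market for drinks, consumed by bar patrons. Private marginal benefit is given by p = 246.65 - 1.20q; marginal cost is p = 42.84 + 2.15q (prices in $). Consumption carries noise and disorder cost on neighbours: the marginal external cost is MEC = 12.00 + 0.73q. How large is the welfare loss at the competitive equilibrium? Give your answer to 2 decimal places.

Market equilibrium (private): 42.84 + 2.15q = 246.65 - 1.20q → q_m = 60.8388.
Social marginal benefit = demand − MEC = 234.65 - 1.93q.
Set SMB = MC: 234.65 - 1.93q = 42.84 + 2.15q → q* = 47.0123.
The loss is the area between SMB and MC from q* to q_m; with linear curves that's a triangle of height MEC(q_m).
DWL = ½ × 13.8265 × 56.4123 = 389.9923.

DWL = $389.99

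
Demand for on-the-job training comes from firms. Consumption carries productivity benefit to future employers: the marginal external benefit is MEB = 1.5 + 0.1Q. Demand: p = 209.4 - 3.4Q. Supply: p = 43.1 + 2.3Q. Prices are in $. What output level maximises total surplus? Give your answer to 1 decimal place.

Q* = 30.0

Social marginal benefit = demand + MEB = 210.9 - 3.3Q.
Set SMB = MC: 210.9 - 3.3Q = 43.1 + 2.3Q → Q* = 29.9643.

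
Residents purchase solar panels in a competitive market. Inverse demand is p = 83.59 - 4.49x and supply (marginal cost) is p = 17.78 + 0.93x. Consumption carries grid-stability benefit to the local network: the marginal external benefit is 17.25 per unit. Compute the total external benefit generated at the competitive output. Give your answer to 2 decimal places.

Market equilibrium (private): 17.78 + 0.93x = 83.59 - 4.49x → x_m = 12.1421.
Total external benefit = MEB × x_m = 17.25 × 12.1421 = 209.4512.

209.45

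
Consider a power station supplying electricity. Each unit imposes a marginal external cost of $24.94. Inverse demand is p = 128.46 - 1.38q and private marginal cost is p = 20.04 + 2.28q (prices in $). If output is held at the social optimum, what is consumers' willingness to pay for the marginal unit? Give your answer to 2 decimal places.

Social marginal cost = private MC + MEC = 44.98 + 2.28q.
Set SMC = demand: 44.98 + 2.28q = 128.46 - 1.38q → q* = 22.8087.
Consumer price on the demand curve at q*: 128.46 − 1.38×22.8087 = 96.9840.

P = $96.98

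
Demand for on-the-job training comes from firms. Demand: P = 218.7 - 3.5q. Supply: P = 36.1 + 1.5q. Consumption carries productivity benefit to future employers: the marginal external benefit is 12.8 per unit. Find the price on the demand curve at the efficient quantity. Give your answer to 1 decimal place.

Social marginal benefit = demand + MEB = 231.5 - 3.5q.
Set SMB = MC: 231.5 - 3.5q = 36.1 + 1.5q → q* = 39.0800.
Consumer price on the demand curve at q*: 218.7 − 3.5×39.0800 = 81.9200.

P = 81.9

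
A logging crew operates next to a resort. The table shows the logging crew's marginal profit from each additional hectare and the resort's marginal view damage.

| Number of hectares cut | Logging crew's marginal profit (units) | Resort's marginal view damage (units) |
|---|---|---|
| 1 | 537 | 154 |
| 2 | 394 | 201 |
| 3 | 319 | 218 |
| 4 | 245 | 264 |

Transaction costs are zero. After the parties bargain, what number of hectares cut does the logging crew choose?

3

Bargaining reaches the level where marginal profit last exceeds marginal view damage.
That holds through level 3 (319 ≥ 218) but not at 4 (245 < 264).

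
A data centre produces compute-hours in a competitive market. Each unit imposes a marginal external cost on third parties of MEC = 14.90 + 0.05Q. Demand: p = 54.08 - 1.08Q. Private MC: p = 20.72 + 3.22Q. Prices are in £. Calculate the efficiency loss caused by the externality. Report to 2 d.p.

DWL = £26.86

Market equilibrium (private): 20.72 + 3.22Q = 54.08 - 1.08Q → Q_m = 7.7581.
Social marginal cost = private MC + MEC = 35.62 + 3.27Q.
Set SMC = demand: 35.62 + 3.27Q = 54.08 - 1.08Q → Q* = 4.2437.
The loss is the area between SMC and demand from Q* to Q_m; with linear curves that's a triangle of height MEC(Q_m).
DWL = ½ × 3.5144 × 15.2879 = 26.8639.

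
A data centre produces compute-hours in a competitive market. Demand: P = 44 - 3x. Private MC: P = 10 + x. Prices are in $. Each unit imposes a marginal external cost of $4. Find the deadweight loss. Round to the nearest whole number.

DWL = $2

Market equilibrium (private): 10 + x = 44 - 3x → x_m = 8.5000.
Social marginal cost = private MC + MEC = 14 + x.
Set SMC = demand: 14 + x = 44 - 3x → x* = 7.5000.
Height of the DWL triangle at x_m is SMC(x_m) − demand(x_m) = MEC(x_m) = 4.0000.
DWL = ½ × 1.0000 × 4.0000 = 2.0000.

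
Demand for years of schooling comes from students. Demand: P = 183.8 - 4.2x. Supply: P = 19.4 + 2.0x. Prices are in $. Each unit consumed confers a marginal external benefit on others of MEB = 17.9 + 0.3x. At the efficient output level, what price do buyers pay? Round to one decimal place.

P = $54.0

Social marginal benefit = demand + MEB = 201.7 - 3.9x.
Set SMB = MC: 201.7 - 3.9x = 19.4 + 2.0x → x* = 30.8983.
Consumer price on the demand curve at x*: 183.8 − 4.2×30.8983 = 54.0271.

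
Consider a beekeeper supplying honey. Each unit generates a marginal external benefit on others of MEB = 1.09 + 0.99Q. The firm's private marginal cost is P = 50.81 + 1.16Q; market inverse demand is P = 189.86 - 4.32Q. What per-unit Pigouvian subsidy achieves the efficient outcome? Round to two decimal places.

subsidy = 31.99 per unit

Social marginal cost = private MC − MEB = 49.72 + 0.17Q.
Set SMC = demand: 49.72 + 0.17Q = 189.86 - 4.32Q → Q* = 31.2116.
The Pigouvian subsidy equals MEB at Q*: 1.09 + 0.99×31.2116 = 31.9895.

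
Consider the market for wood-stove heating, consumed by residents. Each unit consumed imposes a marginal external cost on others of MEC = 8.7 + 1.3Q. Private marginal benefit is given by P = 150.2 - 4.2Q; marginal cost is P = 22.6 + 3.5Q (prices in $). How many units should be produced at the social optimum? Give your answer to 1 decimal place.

Social marginal benefit = demand − MEC = 141.5 - 5.5Q.
Set SMB = MC: 141.5 - 5.5Q = 22.6 + 3.5Q → Q* = 13.2111.

Q* = 13.2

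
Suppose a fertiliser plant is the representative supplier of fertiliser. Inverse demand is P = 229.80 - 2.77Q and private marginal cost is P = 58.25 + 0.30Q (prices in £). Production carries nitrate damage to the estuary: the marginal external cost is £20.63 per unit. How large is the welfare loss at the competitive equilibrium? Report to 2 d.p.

Market equilibrium (private): 58.25 + 0.30Q = 229.80 - 2.77Q → Q_m = 55.8795.
Social marginal cost = private MC + MEC = 78.88 + 0.30Q.
Set SMC = demand: 78.88 + 0.30Q = 229.80 - 2.77Q → Q* = 49.1596.
Between Q* and Q_m the wedge SMC − demand runs linearly from 0 to MEC(Q_m), so the loss is a triangle.
DWL = ½ × 6.7199 × 20.6300 = 69.3158.

DWL = £69.32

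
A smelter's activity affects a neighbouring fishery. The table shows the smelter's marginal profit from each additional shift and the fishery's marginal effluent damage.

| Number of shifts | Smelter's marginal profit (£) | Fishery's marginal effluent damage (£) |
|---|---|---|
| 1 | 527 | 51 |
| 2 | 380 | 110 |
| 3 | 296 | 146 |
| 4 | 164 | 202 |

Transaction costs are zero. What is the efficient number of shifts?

3

Bargaining reaches the level where marginal profit last exceeds marginal effluent damage.
That holds through level 3 (296 ≥ 146) but not at 4 (164 < 202).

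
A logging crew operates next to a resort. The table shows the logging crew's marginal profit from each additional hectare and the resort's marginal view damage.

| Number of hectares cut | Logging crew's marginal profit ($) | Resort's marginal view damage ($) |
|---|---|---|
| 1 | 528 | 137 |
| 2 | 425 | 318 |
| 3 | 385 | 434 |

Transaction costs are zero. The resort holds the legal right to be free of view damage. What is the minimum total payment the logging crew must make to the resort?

Efficient level: marginal profit ≥ marginal view damage through level 2, so k* = 2.
With the resort holding the right, the logging crew must at least compensate total damage at k*: 137 + 318 = 455.

$455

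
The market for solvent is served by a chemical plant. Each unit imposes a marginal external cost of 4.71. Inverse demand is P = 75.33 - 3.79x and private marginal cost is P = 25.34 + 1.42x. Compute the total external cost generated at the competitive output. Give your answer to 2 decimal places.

45.19

Market equilibrium (private): 25.34 + 1.42x = 75.33 - 3.79x → x_m = 9.5950.
Total external cost = MEC × x_m = 4.71 × 9.5950 = 45.1925.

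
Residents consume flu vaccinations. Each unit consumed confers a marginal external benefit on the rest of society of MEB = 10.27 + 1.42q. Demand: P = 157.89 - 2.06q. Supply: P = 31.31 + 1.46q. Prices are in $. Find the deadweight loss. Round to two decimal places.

DWL = $895.67

Market equilibrium (private): 31.31 + 1.46q = 157.89 - 2.06q → q_m = 35.9602.
Social marginal benefit = demand + MEB = 168.16 - 0.64q.
Set SMB = MC: 168.16 - 0.64q = 31.31 + 1.46q → q* = 65.1667.
Height of the DWL triangle at q_m is SMB(q_m) − MC(q_m) = MEB(q_m) = 61.3335.
DWL = ½ × 29.2065 × 61.3335 = 895.6684.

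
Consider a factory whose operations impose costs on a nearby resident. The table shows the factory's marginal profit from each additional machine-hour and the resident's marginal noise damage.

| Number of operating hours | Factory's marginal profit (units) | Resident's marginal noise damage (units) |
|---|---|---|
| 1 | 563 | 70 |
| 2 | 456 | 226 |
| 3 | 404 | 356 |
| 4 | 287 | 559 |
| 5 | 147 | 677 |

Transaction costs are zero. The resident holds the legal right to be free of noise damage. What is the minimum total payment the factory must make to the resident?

Efficient level: marginal profit ≥ marginal noise damage through level 3, so k* = 3.
With the resident holding the right, the factory must at least compensate total damage at k*: 70 + 226 + 356 = 652.

652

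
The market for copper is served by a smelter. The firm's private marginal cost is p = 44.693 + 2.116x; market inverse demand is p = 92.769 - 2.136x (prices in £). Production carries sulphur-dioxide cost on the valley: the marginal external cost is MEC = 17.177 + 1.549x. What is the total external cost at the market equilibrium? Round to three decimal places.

Market equilibrium (private): 44.693 + 2.116x = 92.769 - 2.136x → x_m = 11.3067.
Total external cost = ∫₀^{x_m} (17.177 + 1.549x) dx = 17.177×11.3067 + ½×1.549×11.3067² = 293.2284.

£293.228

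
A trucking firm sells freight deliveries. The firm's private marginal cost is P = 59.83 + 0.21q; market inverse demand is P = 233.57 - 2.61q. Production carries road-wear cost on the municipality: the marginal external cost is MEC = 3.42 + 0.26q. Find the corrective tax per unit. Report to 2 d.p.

tax = 17.80 per unit

Social marginal cost = private MC + MEC = 63.25 + 0.47q.
Set SMC = demand: 63.25 + 0.47q = 233.57 - 2.61q → q* = 55.2987.
The Pigouvian tax equals MEC at q*: 3.42 + 0.26×55.2987 = 17.7977.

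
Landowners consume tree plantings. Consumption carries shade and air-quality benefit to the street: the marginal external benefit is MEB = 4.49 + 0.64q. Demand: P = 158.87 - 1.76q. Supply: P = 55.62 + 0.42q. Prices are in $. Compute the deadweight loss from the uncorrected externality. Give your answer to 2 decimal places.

Market equilibrium (private): 55.62 + 0.42q = 158.87 - 1.76q → q_m = 47.3624.
Social marginal benefit = demand + MEB = 163.36 - 1.12q.
Set SMB = MC: 163.36 - 1.12q = 55.62 + 0.42q → q* = 69.9610.
The loss is the area between SMB and MC from q* to q_m; with linear curves that's a triangle of height MEB(q_m).
DWL = ½ × 22.5986 × 34.8019 = 393.2371.

DWL = $393.24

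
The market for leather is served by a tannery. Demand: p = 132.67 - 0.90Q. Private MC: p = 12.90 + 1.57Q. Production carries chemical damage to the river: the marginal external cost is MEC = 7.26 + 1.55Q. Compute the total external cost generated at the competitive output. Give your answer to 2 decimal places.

Market equilibrium (private): 12.90 + 1.57Q = 132.67 - 0.90Q → Q_m = 48.4899.
Total external cost = ∫₀^{Q_m} (7.26 + 1.55Q) dQ = 7.26×48.4899 + ½×1.55×48.4899² = 2174.2712.

2174.27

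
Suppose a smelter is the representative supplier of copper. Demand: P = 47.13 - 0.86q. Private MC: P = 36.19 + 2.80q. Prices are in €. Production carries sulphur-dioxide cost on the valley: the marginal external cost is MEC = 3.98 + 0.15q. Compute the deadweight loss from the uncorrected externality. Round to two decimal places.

Market equilibrium (private): 36.19 + 2.80q = 47.13 - 0.86q → q_m = 2.9891.
Social marginal cost = private MC + MEC = 40.17 + 2.95q.
Set SMC = demand: 40.17 + 2.95q = 47.13 - 0.86q → q* = 1.8268.
Height of the DWL triangle at q_m is SMC(q_m) − demand(q_m) = MEC(q_m) = 4.4284.
DWL = ½ × 1.1623 × 4.4284 = 2.5736.

DWL = €2.57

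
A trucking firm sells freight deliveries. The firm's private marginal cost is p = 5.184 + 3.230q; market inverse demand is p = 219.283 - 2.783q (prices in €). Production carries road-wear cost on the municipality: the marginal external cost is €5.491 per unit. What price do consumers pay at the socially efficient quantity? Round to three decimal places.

P = €122.733

Social marginal cost = private MC + MEC = 10.675 + 3.230q.
Set SMC = demand: 10.675 + 3.230q = 219.283 - 2.783q → q* = 34.6928.
Consumer price on the demand curve at q*: 219.283 − 2.783×34.6928 = 122.7329.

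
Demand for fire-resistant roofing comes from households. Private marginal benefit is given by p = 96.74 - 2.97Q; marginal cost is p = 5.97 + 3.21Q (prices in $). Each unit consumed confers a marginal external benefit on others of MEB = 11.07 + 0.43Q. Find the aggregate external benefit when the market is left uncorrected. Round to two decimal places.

$208.97

Market equilibrium (private): 5.97 + 3.21Q = 96.74 - 2.97Q → Q_m = 14.6877.
Total external benefit = ∫₀^{Q_m} (11.07 + 0.43Q) dQ = 11.07×14.6877 + ½×0.43×14.6877² = 208.9745.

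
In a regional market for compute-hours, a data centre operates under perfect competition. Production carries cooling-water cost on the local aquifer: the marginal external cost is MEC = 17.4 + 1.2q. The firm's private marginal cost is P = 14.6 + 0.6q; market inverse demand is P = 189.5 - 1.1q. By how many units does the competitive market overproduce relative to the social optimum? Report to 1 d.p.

Market equilibrium (private): 14.6 + 0.6q = 189.5 - 1.1q → q_m = 102.8824.
Social marginal cost = private MC + MEC = 32.0 + 1.8q.
Set SMC = demand: 32.0 + 1.8q = 189.5 - 1.1q → q* = 54.3103.
Gap = |102.8824 − 54.3103| = 48.5721.

48.6 units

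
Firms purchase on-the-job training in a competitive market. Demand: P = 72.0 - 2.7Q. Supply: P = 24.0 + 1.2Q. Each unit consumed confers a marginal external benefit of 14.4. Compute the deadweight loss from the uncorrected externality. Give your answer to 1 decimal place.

DWL = 26.6

Market equilibrium (private): 24.0 + 1.2Q = 72.0 - 2.7Q → Q_m = 12.3077.
Social marginal benefit = demand + MEB = 86.4 - 2.7Q.
Set SMB = MC: 86.4 - 2.7Q = 24.0 + 1.2Q → Q* = 16.0000.
Height of the DWL triangle at Q_m is SMB(Q_m) − MC(Q_m) = MEB(Q_m) = 14.4000.
DWL = ½ × 3.6923 × 14.4000 = 26.5846.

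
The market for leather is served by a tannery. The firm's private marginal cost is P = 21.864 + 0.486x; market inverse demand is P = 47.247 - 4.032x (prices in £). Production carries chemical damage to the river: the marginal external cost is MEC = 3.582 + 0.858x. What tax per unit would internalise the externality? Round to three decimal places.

tax = £7.061 per unit

Social marginal cost = private MC + MEC = 25.446 + 1.344x.
Set SMC = demand: 25.446 + 1.344x = 47.247 - 4.032x → x* = 4.0552.
The Pigouvian tax equals MEC at x*: 3.582 + 0.858×4.0552 = 7.0614.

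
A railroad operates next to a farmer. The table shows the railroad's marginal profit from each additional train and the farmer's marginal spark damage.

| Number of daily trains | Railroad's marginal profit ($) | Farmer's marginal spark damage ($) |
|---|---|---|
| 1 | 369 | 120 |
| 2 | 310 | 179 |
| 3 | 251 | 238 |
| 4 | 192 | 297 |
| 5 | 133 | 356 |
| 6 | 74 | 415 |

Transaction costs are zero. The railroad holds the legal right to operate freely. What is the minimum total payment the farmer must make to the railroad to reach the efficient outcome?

Left alone the railroad would choose level 6 (marginal profit stays positive).
Efficient level: k* = 3 (marginal profit ≥ marginal spark damage through 3).
The farmer must at least cover the railroad's forgone profit from cutting 6→3: 192 + 133 + 74 = 399.

$399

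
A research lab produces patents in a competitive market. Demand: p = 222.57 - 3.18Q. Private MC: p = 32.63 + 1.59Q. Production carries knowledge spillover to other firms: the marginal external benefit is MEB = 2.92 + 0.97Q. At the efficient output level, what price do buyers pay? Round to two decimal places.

Social marginal cost = private MC − MEB = 29.71 + 0.62Q.
Set SMC = demand: 29.71 + 0.62Q = 222.57 - 3.18Q → Q* = 50.7526.
Consumer price on the demand curve at Q*: 222.57 − 3.18×50.7526 = 61.1767.

P = 61.18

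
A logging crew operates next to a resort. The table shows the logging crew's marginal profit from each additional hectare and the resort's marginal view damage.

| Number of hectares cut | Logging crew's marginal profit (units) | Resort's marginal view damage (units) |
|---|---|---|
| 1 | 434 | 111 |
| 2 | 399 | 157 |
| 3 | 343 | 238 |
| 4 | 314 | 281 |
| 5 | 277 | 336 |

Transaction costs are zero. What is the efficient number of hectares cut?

Bargaining reaches the level where marginal profit last exceeds marginal view damage.
That holds through level 4 (314 ≥ 281) but not at 5 (277 < 336).

4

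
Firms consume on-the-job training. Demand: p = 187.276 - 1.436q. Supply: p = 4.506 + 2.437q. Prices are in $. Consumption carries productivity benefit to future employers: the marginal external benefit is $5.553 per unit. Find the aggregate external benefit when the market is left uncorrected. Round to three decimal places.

Market equilibrium (private): 4.506 + 2.437q = 187.276 - 1.436q → q_m = 47.1908.
Total external benefit = MEB × q_m = 5.553 × 47.1908 = 262.0505.

$262.051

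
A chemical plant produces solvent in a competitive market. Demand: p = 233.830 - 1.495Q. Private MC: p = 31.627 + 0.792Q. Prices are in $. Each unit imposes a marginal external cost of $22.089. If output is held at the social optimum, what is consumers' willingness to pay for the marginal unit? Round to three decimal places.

Social marginal cost = private MC + MEC = 53.716 + 0.792Q.
Set SMC = demand: 53.716 + 0.792Q = 233.830 - 1.495Q → Q* = 78.7556.
Consumer price on the demand curve at Q*: 233.830 − 1.495×78.7556 = 116.0904.

P = $116.090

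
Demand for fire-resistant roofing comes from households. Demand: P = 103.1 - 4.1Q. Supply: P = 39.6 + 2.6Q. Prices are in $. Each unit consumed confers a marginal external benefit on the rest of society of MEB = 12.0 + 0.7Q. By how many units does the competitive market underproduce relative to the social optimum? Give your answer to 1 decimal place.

3.1 units

Market equilibrium (private): 39.6 + 2.6Q = 103.1 - 4.1Q → Q_m = 9.4776.
Social marginal benefit = demand + MEB = 115.1 - 3.4Q.
Set SMB = MC: 115.1 - 3.4Q = 39.6 + 2.6Q → Q* = 12.5833.
Gap = |9.4776 − 12.5833| = 3.1057.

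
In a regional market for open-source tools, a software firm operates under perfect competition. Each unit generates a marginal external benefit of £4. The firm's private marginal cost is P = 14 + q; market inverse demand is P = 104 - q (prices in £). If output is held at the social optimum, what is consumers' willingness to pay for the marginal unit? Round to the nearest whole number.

Social marginal cost = private MC − MEB = 10 + q.
Set SMC = demand: 10 + q = 104 - q → q* = 47.0000.
Consumer price on the demand curve at q*: 104 − 1×47.0000 = 57.0000.

P = £57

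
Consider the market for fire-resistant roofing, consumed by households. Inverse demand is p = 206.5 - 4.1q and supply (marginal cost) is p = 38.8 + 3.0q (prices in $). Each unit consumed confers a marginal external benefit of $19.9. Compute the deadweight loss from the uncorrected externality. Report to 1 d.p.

Market equilibrium (private): 38.8 + 3.0q = 206.5 - 4.1q → q_m = 23.6197.
Social marginal benefit = demand + MEB = 226.4 - 4.1q.
Set SMB = MC: 226.4 - 4.1q = 38.8 + 3.0q → q* = 26.4225.
The welfare-loss triangle has base |q_m − q*| and height MEB(q_m) (the vertical gap between SMB and MC is zero at q* and MEB at q_m).
DWL = ½ × 2.8028 × 19.9000 = 27.8879.

DWL = $27.9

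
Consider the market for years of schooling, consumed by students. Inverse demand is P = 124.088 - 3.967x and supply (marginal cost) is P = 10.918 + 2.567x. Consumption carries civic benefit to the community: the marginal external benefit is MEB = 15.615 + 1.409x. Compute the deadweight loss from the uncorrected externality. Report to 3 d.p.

Market equilibrium (private): 10.918 + 2.567x = 124.088 - 3.967x → x_m = 17.3202.
Social marginal benefit = demand + MEB = 139.703 - 2.558x.
Set SMB = MC: 139.703 - 2.558x = 10.918 + 2.567x → x* = 25.1288.
Between x* and x_m the wedge SMB − MC runs linearly from 0 to MEB(x_m), so the loss is a triangle.
DWL = ½ × 7.8086 × 40.0191 = 156.2466.

DWL = 156.247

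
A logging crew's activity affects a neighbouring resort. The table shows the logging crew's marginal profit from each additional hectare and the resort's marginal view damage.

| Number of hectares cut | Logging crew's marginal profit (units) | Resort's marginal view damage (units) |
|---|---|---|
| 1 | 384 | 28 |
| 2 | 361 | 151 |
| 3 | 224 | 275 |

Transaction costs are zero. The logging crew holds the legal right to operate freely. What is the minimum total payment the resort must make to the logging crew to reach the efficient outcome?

224

Left alone the logging crew would choose level 3 (marginal profit stays positive).
Efficient level: k* = 2 (marginal profit ≥ marginal view damage through 2).
The resort must at least cover the logging crew's forgone profit from cutting 3→2: 224 = 224.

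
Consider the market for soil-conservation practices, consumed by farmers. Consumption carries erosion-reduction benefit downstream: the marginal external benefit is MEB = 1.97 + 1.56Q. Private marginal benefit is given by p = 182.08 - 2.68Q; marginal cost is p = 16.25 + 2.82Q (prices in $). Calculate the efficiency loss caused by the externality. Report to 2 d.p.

DWL = $304.76

Market equilibrium (private): 16.25 + 2.82Q = 182.08 - 2.68Q → Q_m = 30.1509.
Social marginal benefit = demand + MEB = 184.05 - 1.12Q.
Set SMB = MC: 184.05 - 1.12Q = 16.25 + 2.82Q → Q* = 42.5888.
Between Q* and Q_m the wedge SMB − MC runs linearly from 0 to MEB(Q_m), so the loss is a triangle.
DWL = ½ × 12.4379 × 49.0054 = 304.7621.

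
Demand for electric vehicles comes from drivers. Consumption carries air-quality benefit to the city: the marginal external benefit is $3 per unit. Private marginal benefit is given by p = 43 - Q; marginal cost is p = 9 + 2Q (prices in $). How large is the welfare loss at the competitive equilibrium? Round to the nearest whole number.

DWL = $2

Market equilibrium (private): 9 + 2Q = 43 - Q → Q_m = 11.3333.
Social marginal benefit = demand + MEB = 46 - Q.
Set SMB = MC: 46 - Q = 9 + 2Q → Q* = 12.3333.
The loss is the area between SMB and MC from Q* to Q_m; with linear curves that's a triangle of height MEB(Q_m).
DWL = ½ × 1.0000 × 3.0000 = 1.5000.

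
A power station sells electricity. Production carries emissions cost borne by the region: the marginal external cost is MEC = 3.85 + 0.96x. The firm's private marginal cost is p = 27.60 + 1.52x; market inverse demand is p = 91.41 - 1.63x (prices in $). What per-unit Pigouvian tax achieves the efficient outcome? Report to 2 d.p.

Social marginal cost = private MC + MEC = 31.45 + 2.48x.
Set SMC = demand: 31.45 + 2.48x = 91.41 - 1.63x → x* = 14.5888.
The Pigouvian tax equals MEC at x*: 3.85 + 0.96×14.5888 = 17.8552.

tax = $17.86 per unit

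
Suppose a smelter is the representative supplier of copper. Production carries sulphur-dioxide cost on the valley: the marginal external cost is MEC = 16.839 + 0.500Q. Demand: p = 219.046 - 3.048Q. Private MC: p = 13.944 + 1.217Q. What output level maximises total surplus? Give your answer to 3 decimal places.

Q* = 39.510

Social marginal cost = private MC + MEC = 30.783 + 1.717Q.
Set SMC = demand: 30.783 + 1.717Q = 219.046 - 3.048Q → Q* = 39.5095.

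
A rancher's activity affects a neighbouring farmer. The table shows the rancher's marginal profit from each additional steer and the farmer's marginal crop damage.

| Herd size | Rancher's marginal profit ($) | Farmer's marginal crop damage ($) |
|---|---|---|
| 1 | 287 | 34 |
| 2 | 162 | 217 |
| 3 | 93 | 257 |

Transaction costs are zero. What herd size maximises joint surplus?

1

Bargaining reaches the level where marginal profit last exceeds marginal crop damage.
That holds through level 1 (287 ≥ 34) but not at 2 (162 < 217).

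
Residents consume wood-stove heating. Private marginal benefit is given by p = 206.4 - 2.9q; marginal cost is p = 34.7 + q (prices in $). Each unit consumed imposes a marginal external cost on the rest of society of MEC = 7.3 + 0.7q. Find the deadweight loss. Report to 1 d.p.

Market equilibrium (private): 34.7 + q = 206.4 - 2.9q → q_m = 44.0256.
Social marginal benefit = demand − MEC = 199.1 - 3.6q.
Set SMB = MC: 199.1 - 3.6q = 34.7 + q → q* = 35.7391.
The welfare-loss triangle has base |q_m − q*| and height MEC(q_m) (the vertical gap between SMB and MC is zero at q* and MEC at q_m).
DWL = ½ × 8.2865 × 38.1179 = 157.9320.

DWL = $157.9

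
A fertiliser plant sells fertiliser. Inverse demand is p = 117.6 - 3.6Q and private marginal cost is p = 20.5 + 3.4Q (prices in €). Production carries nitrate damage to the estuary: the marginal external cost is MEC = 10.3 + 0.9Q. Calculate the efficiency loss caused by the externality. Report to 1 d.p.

DWL = €32.9

Market equilibrium (private): 20.5 + 3.4Q = 117.6 - 3.6Q → Q_m = 13.8714.
Social marginal cost = private MC + MEC = 30.8 + 4.3Q.
Set SMC = demand: 30.8 + 4.3Q = 117.6 - 3.6Q → Q* = 10.9873.
The welfare-loss triangle has base |Q_m − Q*| and height MEC(Q_m) (the vertical gap between SMC and demand is zero at Q* and MEC at Q_m).
DWL = ½ × 2.8841 × 22.7843 = 32.8561.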